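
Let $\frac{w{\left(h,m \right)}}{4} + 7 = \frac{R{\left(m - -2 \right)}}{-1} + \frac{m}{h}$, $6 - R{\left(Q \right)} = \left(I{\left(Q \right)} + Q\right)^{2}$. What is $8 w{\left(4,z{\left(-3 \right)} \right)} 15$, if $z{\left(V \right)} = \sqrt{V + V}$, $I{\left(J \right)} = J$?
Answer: $-10080 + 7800 i \sqrt{6} \approx -10080.0 + 19106.0 i$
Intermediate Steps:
$R{\left(Q \right)} = 6 - 4 Q^{2}$ ($R{\left(Q \right)} = 6 - \left(Q + Q\right)^{2} = 6 - \left(2 Q\right)^{2} = 6 - 4 Q^{2}$)
$z{\left(V \right)} = \sqrt{2} \sqrt{V}$ ($z{\left(V \right)} = \sqrt{2 V} = \sqrt{2} \sqrt{V}$)
$w{\left(h,m \right)} = -52 + 16 \left(2 + m\right)^{2} + \frac{4 m}{h}$ ($w{\left(h,m \right)} = -28 + 4 \left(\frac{6 - 4 \left(m - -2\right)^{2}}{-1} + \frac{m}{h}\right) = -28 + 4 \left(\left(6 - 4 \left(m + 2\right)^{2}\right) \left(-1\right) + \frac{m}{h}\right) = -28 + 4 \left(\left(6 - 4 \left(2 + m\right)^{2}\right) \left(-1\right) + \frac{m}{h}\right) = -28 + 4 \left(\left(-6 + 4 \left(2 + m\right)^{2}\right) + \frac{m}{h}\right) = -28 + 4 \left(-6 + 4 \left(2 + m\right)^{2} + \frac{m}{h}\right) = -28 + \left(-24 + 16 \left(2 + m\right)^{2} + \frac{4 m}{h}\right) = -52 + 16 \left(2 + m\right)^{2} + \frac{4 m}{h}$)
$8 w{\left(4,z{\left(-3 \right)} \right)} 15 = 8 \left(-52 + 16 \left(2 + \sqrt{2} \sqrt{-3}\right)^{2} + \frac{4 \sqrt{2} \sqrt{-3}}{4}\right) 15 = 8 \left(-52 + 16 \left(2 + \sqrt{2} i \sqrt{3}\right)^{2} + 4 \sqrt{2} i \sqrt{3} \cdot \frac{1}{4}\right) 15 = 8 \left(-52 + 16 \left(2 + i \sqrt{6}\right)^{2} + 4 i \sqrt{6} \cdot \frac{1}{4}\right) 15 = 8 \left(-52 + 16 \left(2 + i \sqrt{6}\right)^{2} + i \sqrt{6}\right) 15 = \left(-416 + 128 \left(2 + i \sqrt{6}\right)^{2} + 8 i \sqrt{6}\right) 15 = -6240 + 1920 \left(2 + i \sqrt{6}\right)^{2} + 120 i \sqrt{6}$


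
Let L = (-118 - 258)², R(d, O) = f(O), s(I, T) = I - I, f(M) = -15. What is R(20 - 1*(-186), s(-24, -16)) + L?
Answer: 141361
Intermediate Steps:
s(I, T) = 0
R(d, O) = -15
L = 141376 (L = (-376)² = 141376)
R(20 - 1*(-186), s(-24, -16)) + L = -15 + 141376 = 141361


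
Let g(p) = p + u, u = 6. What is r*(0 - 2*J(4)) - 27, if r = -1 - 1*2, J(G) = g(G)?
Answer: 33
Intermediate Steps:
g(p) = 6 + p (g(p) = p + 6 = 6 + p)
J(G) = 6 + G
r = -3 (r = -1 - 2 = -3)
r*(0 - 2*J(4)) - 27 = -3*(0 - 2*(6 + 4)) - 27 = -3*(0 - 2*10) - 27 = -3*(0 - 20) - 27 = -3*(-20) - 27 = 60 - 27 = 33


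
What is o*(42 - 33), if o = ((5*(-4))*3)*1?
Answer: -540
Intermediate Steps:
o = -60 (o = -20*3*1 = -60*1 = -60)
o*(42 - 33) = -60*(42 - 33) = -60*9 = -540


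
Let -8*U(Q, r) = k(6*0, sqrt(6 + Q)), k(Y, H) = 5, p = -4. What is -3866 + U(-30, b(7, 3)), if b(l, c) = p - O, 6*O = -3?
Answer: -30933/8 ≈ -3866.6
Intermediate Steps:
O = -1/2 (O = (1/6)*(-3) = -1/2 ≈ -0.50000)
b(l, c) = -7/2 (b(l, c) = -4 - 1*(-1/2) = -4 + 1/2 = -7/2)
U(Q, r) = -5/8 (U(Q, r) = -1/8*5 = -5/8)
-3866 + U(-30, b(7, 3)) = -3866 - 5/8 = -30933/8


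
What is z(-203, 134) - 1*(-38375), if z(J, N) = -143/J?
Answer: 7790268/203 ≈ 38376.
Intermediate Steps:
z(-203, 134) - 1*(-38375) = -143/(-203) - 1*(-38375) = -143*(-1/203) + 38375 = 143/203 + 38375 = 7790268/203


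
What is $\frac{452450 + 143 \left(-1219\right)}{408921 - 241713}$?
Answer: $\frac{92711}{55736} \approx 1.6634$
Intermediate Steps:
$\frac{452450 + 143 \left(-1219\right)}{408921 - 241713} = \frac{452450 - 174317}{167208} = 278133 \cdot \frac{1}{167208} = \frac{92711}{55736}$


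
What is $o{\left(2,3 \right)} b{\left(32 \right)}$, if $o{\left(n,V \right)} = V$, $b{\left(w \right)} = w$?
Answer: $96$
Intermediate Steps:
$o{\left(2,3 \right)} b{\left(32 \right)} = 3 \cdot 32 = 96$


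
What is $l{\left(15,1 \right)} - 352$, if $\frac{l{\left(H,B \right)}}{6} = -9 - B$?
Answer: $-412$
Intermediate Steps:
$l{\left(H,B \right)} = -54 - 6 B$ ($l{\left(H,B \right)} = 6 \left(-9 - B\right) = -54 - 6 B$)
$l{\left(15,1 \right)} - 352 = \left(-54 - 6\right) - 352 = -60 - 352 = -412$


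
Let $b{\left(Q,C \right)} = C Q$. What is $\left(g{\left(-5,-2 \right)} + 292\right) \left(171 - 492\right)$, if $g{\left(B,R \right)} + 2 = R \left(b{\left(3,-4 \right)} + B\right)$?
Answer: $-104004$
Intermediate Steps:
$g{\left(B,R \right)} = -2 + R \left(-12 + B\right)$ ($g{\left(B,R \right)} = -2 + R \left(\left(-4\right) 3 + B\right) = -2 + R \left(-12 + B\right)$)
$\left(g{\left(-5,-2 \right)} + 292\right) \left(171 - 492\right) = \left(\left(-2 - -24 - -10\right) + 292\right) \left(171 - 492\right) = \left(\left(-2 + 24 + 10\right) + 292\right) \left(-321\right) = \left(32 + 292\right) \left(-321\right) = 324 \left(-321\right) = -104004$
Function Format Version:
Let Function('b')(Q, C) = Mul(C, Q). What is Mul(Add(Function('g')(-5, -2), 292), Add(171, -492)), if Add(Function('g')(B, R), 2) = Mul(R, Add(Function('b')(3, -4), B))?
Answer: -104004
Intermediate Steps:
Function('g')(B, R) = Add(-2, Mul(R, Add(-12, B))) (Function('g')(B, R) = Add(-2, Mul(R, Add(Mul(-4, 3), B))) = Add(-2, Mul(R, Add(-12, B))))
Mul(Add(Function('g')(-5, -2), 292), Add(171, -492)) = Mul(Add(Add(-2, Mul(-12, -2), Mul(-5, -2)), 292), Add(171, -492)) = Mul(Add(Add(-2, 24, 10), 292), -321) = Mul(Add(32, 292), -321) = Mul(324, -321) = -104004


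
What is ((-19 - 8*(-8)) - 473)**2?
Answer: 183184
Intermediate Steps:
((-19 - 8*(-8)) - 473)**2 = ((-19 + 64) - 473)**2 = (45 - 473)**2 = (-428)**2 = 183184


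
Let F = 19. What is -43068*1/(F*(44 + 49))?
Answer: -14356/589 ≈ -24.374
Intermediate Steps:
-43068*1/(F*(44 + 49)) = -43068*1/(19*(44 + 49)) = -43068/(19*93) = -43068/1767 = -43068*1/1767 = -14356/589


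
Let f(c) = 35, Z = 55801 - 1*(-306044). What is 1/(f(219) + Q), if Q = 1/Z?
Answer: 361845/12664576 ≈ 0.028571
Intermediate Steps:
Z = 361845 (Z = 55801 + 306044 = 361845)
Q = 1/361845 ≈ 2.7636e-6
1/(f(219) + Q) = 1/(35 + 1/361845) = 1/(12664576/361845) = 361845/12664576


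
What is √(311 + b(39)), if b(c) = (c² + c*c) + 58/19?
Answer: 3*√134615/19 ≈ 57.931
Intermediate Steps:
b(c) = 58/19 + 2*c² (b(c) = (c² + c²) + 58*(1/19) = 2*c² + 58/19 = 58/19 + 2*c²)
√(311 + b(39)) = √(311 + (58/19 + 2*39²)) = √(311 + (58/19 + 2*1521)) = √(311 + (58/19 + 3042)) = √(311 + 57856/19) = √(63765/19) = 3*√134615/19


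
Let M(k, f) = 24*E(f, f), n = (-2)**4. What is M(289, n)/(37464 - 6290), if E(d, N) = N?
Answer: 192/15587 ≈ 0.012318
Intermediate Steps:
n = 16
M(k, f) = 24*f
M(289, n)/(37464 - 6290) = (24*16)/(37464 - 6290) = 384/31174 = 384*(1/31174) = 192/15587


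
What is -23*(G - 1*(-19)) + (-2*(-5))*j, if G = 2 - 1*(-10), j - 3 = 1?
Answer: -673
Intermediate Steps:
j = 4 (j = 3 + 1 = 4)
G = 12 (G = 2 + 10 = 12)
-23*(G - 1*(-19)) + (-2*(-5))*j = -23*(12 - 1*(-19)) - 2*(-5)*4 = -23*(12 + 19) + 10*4 = -23*31 + 40 = -713 + 40 = -673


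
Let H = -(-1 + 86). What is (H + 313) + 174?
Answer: 402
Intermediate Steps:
H = -85 (H = -1*85 = -85)
(H + 313) + 174 = (-85 + 313) + 174 = 228 + 174 = 402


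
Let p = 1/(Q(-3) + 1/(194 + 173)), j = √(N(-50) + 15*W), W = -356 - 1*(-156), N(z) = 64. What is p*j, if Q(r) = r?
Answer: -367*I*√734/550 ≈ -18.078*I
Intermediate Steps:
W = -200 (W = -356 + 156 = -200)
j = 2*I*√734 (j = √(64 + 15*(-200)) = √(64 - 3000) = √(-2936) = 2*I*√734 ≈ 54.185*I)
p = -367/1100 (p = 1/(-3 + 1/(194 + 173)) = 1/(-3 + 1/367) = 1/(-1100/367) = -367/1100 ≈ -0.33364)
p*j = -367*I*√734/550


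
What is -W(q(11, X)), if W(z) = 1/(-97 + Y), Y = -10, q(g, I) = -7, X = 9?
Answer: 1/107 ≈ 0.0093458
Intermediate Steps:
W(z) = -1/107 (W(z) = 1/(-97 - 10) = 1/(-107) = -1/107)
-W(q(11, X)) = -1*(-1/107) = 1/107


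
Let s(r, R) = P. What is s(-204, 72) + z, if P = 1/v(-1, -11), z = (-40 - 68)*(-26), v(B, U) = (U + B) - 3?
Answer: 42119/15 ≈ 2807.9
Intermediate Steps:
v(B, U) = -3 + B + U (v(B, U) = (B + U) - 3 = -3 + B + U)
z = 2808 (z = -108*(-26) = 2808)
P = -1/15 (P = 1/(-3 - 1 - 11) = 1/(-15) = -1/15 ≈ -0.066667)
s(r, R) = -1/15
s(-204, 72) + z = -1/15 + 2808 = 42119/15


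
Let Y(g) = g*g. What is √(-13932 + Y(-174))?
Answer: 6*√454 ≈ 127.84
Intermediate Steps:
Y(g) = g²
√(-13932 + Y(-174)) = √(-13932 + (-174)²) = √(-13932 + 30276) = √16344 = 6*√454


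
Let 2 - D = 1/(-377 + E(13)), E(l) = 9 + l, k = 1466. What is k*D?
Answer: 1042326/355 ≈ 2936.1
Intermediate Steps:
D = 711/355 (D = 2 - 1/(-377 + (9 + 13)) = 2 - 1/(-377 + 22) = 2 - 1/(-355) = 2 - 1*(-1/355) = 2 + 1/355 = 711/355 ≈ 2.0028)
k*D = 1466*(711/355) = 1042326/355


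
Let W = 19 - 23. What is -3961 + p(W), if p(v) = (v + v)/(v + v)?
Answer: -3960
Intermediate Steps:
W = -4
p(v) = 1 (p(v) = (2*v)/((2*v)) = (2*v)*(1/(2*v)) = 1)
-3961 + p(W) = -3961 + 1 = -3960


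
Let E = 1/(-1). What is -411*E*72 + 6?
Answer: 29598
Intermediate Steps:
E = -1
-411*E*72 + 6 = -(-411)*72 + 6 = -411*(-72) + 6 = 29592 + 6 = 29598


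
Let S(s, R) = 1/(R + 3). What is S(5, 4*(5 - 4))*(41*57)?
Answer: 2337/7 ≈ 333.86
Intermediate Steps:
S(s, R) = 1/(3 + R)
S(5, 4*(5 - 4))*(41*57) = (41*57)/(3 + 4*(5 - 4)) = 2337/(3 + 4*1) = 2337/(3 + 4) = 2337/7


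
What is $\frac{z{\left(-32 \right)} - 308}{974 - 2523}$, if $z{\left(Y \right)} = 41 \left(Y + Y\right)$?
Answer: $\frac{2932}{1549} \approx 1.8928$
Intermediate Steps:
$z{\left(Y \right)} = 82 Y$ ($z{\left(Y \right)} = 41 \cdot 2 Y = 82 Y$)
$\frac{z{\left(-32 \right)} - 308}{974 - 2523} = \frac{82 \left(-32\right) - 308}{974 - 2523} = \frac{-2624 - 308}{-1549} = \left(-2932\right) \left(- \frac{1}{1549}\right) = \frac{2932}{1549}$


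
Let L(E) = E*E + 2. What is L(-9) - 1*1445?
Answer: -1362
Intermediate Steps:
L(E) = 2 + E² (L(E) = E² + 2 = 2 + E²)
L(-9) - 1*1445 = (2 + (-9)²) - 1*1445 = (2 + 81) - 1445 = 83 - 1445 = -1362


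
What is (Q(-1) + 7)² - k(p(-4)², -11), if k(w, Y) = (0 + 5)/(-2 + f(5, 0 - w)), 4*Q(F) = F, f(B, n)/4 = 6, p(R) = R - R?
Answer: 7979/176 ≈ 45.335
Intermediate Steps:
p(R) = 0
f(B, n) = 24 (f(B, n) = 4*6 = 24)
Q(F) = F/4
k(w, Y) = 5/22 (k(w, Y) = (0 + 5)/(-2 + 24) = 5/22)
(Q(-1) + 7)² - k(p(-4)², -11) = ((¼)*(-1) + 7)² - 1*5/22 = (-¼ + 7)² - 5/22 = (27/4)² - 5/22 = 729/16 - 5/22 = 7979/176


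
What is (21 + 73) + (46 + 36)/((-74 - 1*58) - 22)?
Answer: 7197/77 ≈ 93.468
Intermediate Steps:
(21 + 73) + (46 + 36)/((-74 - 1*58) - 22) = 94 + 82/((-74 - 58) - 22) = 94 + 82/(-132 - 22) = 94 + 82/(-154) = 94 + 82*(-1/154) = 94 - 41/77 = 7197/77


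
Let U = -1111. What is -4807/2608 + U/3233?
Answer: -18438519/8431664 ≈ -2.1868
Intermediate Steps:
-4807/2608 + U/3233 = -4807/2608 - 1111/3233 = -18438519/8431664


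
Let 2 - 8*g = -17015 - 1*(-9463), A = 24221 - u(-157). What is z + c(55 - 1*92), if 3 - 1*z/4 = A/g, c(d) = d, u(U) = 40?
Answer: -481321/3777 ≈ -127.43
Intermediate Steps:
A = 24181 (A = 24221 - 1*40 = 24221 - 40 = 24181)
g = 3777/4 (g = ¼ - (-17015 - 1*(-9463))/8 = ¼ - (-17015 + 9463)/8 = ¼ - ⅛*(-7552) = ¼ + 944 = 3777/4 ≈ 944.25)
z = -341572/3777 (z = 12 - 96724/3777/4 = 12 - 96724*4/3777 = 12 - 4*96724/3777 = 12 - 386896/3777 = -341572/3777 ≈ -90.435)
z + c(55 - 1*92) = -341572/3777 + (55 - 1*92) = -341572/3777 + (55 - 92) = -341572/3777 - 37 = -481321/3777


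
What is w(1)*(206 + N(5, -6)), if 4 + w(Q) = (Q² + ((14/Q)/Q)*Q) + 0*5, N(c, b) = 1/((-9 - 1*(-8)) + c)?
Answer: 9075/4 ≈ 2268.8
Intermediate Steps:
N(c, b) = 1/(-1 + c) (N(c, b) = 1/((-9 + 8) + c) = 1/(-1 + c))
w(Q) = -4 + Q² + 14/Q (w(Q) = -4 + ((Q² + ((14/Q)/Q)*Q) + 0*5) = -4 + ((Q² + (14/Q²)*Q) + 0) = -4 + ((Q² + 14/Q) + 0) = -4 + (Q² + 14/Q) = -4 + Q² + 14/Q)
w(1)*(206 + N(5, -6)) = (-4 + 1² + 14/1)*(206 + 1/(-1 + 5)) = (-4 + 1 + 14*1)*(206 + 1/4) = (-4 + 1 + 14)*(206 + ¼) = 11*(825/4) = 9075/4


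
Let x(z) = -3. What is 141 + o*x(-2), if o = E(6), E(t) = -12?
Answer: 177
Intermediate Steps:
o = -12
141 + o*x(-2) = 141 - 12*(-3) = 141 + 36 = 177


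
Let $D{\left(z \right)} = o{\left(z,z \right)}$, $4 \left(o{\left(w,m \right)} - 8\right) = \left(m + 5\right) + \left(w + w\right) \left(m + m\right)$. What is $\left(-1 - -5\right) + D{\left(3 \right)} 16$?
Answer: $308$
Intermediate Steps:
$o{\left(w,m \right)} = \frac{37}{4} + \frac{m}{4} + m w$ ($o{\left(w,m \right)} = 8 + \frac{\left(m + 5\right) + \left(w + w\right) \left(m + m\right)}{4} = 8 + \frac{\left(5 + m\right) + 2 w 2 m}{4} = 8 + \frac{\left(5 + m\right) + 4 m w}{4} = 8 + \frac{5 + m + 4 m w}{4} = 8 + \left(\frac{5}{4} + \frac{m}{4} + m w\right) = \frac{37}{4} + \frac{m}{4} + m w$)
$D{\left(z \right)} = \frac{37}{4} + z^{2} + \frac{z}{4}$ ($D{\left(z \right)} = \frac{37}{4} + \frac{z}{4} + z z = \frac{37}{4} + \frac{z}{4} + z^{2} = \frac{37}{4} + z^{2} + \frac{z}{4}$)
$\left(-1 - -5\right) + D{\left(3 \right)} 16 = \left(-1 - -5\right) + \left(\frac{37}{4} + 3^{2} + \frac{1}{4} \cdot 3\right) 16 = \left(-1 + 5\right) + \left(\frac{37}{4} + 9 + \frac{3}{4}\right) 16 = 4 + 19 \cdot 16 = 4 + 304 = 308$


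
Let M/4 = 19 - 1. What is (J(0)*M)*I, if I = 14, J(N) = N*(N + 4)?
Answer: 0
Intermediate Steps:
M = 72 (M = 4*(19 - 1) = 4*18 = 72)
J(N) = N*(4 + N)
(J(0)*M)*I = ((0*(4 + 0))*72)*14 = ((0*4)*72)*14 = (0*72)*14 = 0*14 = 0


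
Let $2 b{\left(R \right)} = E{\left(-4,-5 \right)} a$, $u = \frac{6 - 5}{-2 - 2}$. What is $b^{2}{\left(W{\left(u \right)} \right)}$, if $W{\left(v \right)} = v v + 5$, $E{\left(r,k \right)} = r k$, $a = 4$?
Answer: $1600$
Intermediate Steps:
$E{\left(r,k \right)} = k r$
$u = - \frac{1}{4}$ ($u = 1 \frac{1}{-4} = 1 \left(- \frac{1}{4}\right) = - \frac{1}{4} \approx -0.25$)
$W{\left(v \right)} = 5 + v^{2}$ ($W{\left(v \right)} = v^{2} + 5 = 5 + v^{2}$)
$b{\left(R \right)} = 40$ ($b{\left(R \right)} = \frac{\left(-5\right) \left(-4\right) 4}{2} = \frac{20 \cdot 4}{2} = \frac{1}{2} \cdot 80 = 40$)
$b^{2}{\left(W{\left(u \right)} \right)} = 40^{2} = 1600$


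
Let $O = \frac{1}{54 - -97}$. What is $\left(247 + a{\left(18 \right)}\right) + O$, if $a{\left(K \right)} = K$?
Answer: $\frac{40016}{151} \approx 265.01$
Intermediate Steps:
$O = \frac{1}{151}$ ($O = \frac{1}{54 + 97} = \frac{1}{151} \approx 0.0066225$)
$\left(247 + a{\left(18 \right)}\right) + O = \left(247 + 18\right) + \frac{1}{151} = 265 + \frac{1}{151} = \frac{40016}{151}$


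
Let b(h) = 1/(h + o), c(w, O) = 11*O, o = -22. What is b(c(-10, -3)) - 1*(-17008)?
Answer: 935439/55 ≈ 17008.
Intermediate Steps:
b(h) = 1/(-22 + h) (b(h) = 1/(h - 22) = 1/(-22 + h))
b(c(-10, -3)) - 1*(-17008) = 1/(-22 + 11*(-3)) - 1*(-17008) = 1/(-22 - 33) + 17008 = 1/(-55) + 17008 = -1/55 + 17008 = 935439/55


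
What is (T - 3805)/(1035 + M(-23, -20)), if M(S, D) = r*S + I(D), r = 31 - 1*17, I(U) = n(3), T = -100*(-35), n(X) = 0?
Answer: -305/713 ≈ -0.42777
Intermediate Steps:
T = 3500
I(U) = 0
r = 14 (r = 31 - 17 = 14)
M(S, D) = 14*S (M(S, D) = 14*S + 0 = 14*S)
(T - 3805)/(1035 + M(-23, -20)) = (3500 - 3805)/(1035 + 14*(-23)) = -305/(1035 - 322) = -305/713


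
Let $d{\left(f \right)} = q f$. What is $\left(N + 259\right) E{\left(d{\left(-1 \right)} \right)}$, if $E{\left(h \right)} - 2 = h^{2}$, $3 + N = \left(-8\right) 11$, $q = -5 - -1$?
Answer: $3024$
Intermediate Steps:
$q = -4$ ($q = -5 + 1 = -4$)
$d{\left(f \right)} = - 4 f$
$N = -91$ ($N = -3 - 88 = -91$)
$E{\left(h \right)} = 2 + h^{2}$
$\left(N + 259\right) E{\left(d{\left(-1 \right)} \right)} = \left(-91 + 259\right) \left(2 + \left(\left(-4\right) \left(-1\right)\right)^{2}\right) = 168 \left(2 + 4^{2}\right) = 168 \left(2 + 16\right) = 168 \cdot 18 = 3024$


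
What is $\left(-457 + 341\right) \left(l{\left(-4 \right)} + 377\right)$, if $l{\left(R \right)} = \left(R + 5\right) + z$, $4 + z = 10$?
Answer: $-44544$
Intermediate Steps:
$z = 6$ ($z = -4 + 10 = 6$)
$l{\left(R \right)} = 11 + R$ ($l{\left(R \right)} = \left(R + 5\right) + 6 = \left(5 + R\right) + 6 = 11 + R$)
$\left(-457 + 341\right) \left(l{\left(-4 \right)} + 377\right) = \left(-457 + 341\right) \left(\left(11 - 4\right) + 377\right) = - 116 \left(7 + 377\right) = \left(-116\right) 384 = -44544$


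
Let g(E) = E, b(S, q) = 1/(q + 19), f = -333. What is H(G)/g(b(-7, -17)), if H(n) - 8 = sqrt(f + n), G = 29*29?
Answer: 16 + 4*sqrt(127) ≈ 61.078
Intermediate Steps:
b(S, q) = 1/(19 + q)
G = 841
H(n) = 8 + sqrt(-333 + n)
H(G)/g(b(-7, -17)) = (8 + sqrt(-333 + 841))/(1/(19 - 17)) = (8 + sqrt(508))/(1/2) = (8 + 2*sqrt(127))/(1/2) = (8 + 2*sqrt(127))*2 = 16 + 4*sqrt(127)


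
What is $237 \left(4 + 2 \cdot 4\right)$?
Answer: $2844$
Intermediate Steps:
$237 \left(4 + 2 \cdot 4\right) = 237 \left(4 + 8\right) = 237 \cdot 12 = 2844$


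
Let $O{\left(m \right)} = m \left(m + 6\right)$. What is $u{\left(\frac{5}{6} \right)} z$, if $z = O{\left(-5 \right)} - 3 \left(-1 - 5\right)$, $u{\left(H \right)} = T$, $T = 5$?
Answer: $65$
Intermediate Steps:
$u{\left(H \right)} = 5$
$O{\left(m \right)} = m \left(6 + m\right)$
$z = 13$ ($z = - 5 \left(6 - 5\right) - 3 \left(-1 - 5\right) = \left(-5\right) 1 - 3 \left(-6\right) = -5 - -18 = -5 + 18 = 13$)
$u{\left(\frac{5}{6} \right)} z = 5 \cdot 13 = 65$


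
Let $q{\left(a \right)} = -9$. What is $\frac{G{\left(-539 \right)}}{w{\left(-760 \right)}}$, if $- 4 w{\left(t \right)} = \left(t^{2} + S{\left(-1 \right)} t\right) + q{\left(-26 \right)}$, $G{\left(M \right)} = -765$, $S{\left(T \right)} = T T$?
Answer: $\frac{1020}{192277} \approx 0.0053048$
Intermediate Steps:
$S{\left(T \right)} = T^{2}$
$w{\left(t \right)} = \frac{9}{4} - \frac{t}{4} - \frac{t^{2}}{4}$ ($w{\left(t \right)} = - \frac{\left(t^{2} + \left(-1\right)^{2} t\right) - 9}{4} = - \frac{\left(t^{2} + 1 t\right) - 9}{4} = - \frac{\left(t^{2} + t\right) - 9}{4} = - \frac{\left(t + t^{2}\right) - 9}{4} = - \frac{-9 + t + t^{2}}{4} = \frac{9}{4} - \frac{t}{4} - \frac{t^{2}}{4}$)
$\frac{G{\left(-539 \right)}}{w{\left(-760 \right)}} = - \frac{765}{\frac{9}{4} - -190 - \frac{\left(-760\right)^{2}}{4}} = - \frac{765}{\frac{9}{4} + 190 - 144400} = - \frac{765}{- \frac{576831}{4}} = \left(-765\right) \left(- \frac{4}{576831}\right) = \frac{1020}{192277}$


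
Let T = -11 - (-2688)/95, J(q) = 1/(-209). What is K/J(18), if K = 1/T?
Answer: -19855/1643 ≈ -12.085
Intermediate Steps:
J(q) = -1/209
T = 1643/95 (T = -11 - (-2688)/95 = -11 - 24*(-112/95) = -11 + 2688/95 = 1643/95 ≈ 17.295)
K = 95/1643 (K = 1/(1643/95) = 95/1643 ≈ 0.057821)
K/J(18) = 95/(1643*(-1/209)) = (95/1643)*(-209) = -19855/1643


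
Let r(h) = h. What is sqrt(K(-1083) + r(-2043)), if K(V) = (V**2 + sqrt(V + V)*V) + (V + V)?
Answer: sqrt(1168680 - 20577*I*sqrt(6)) ≈ 1081.3 - 23.31*I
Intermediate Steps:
K(V) = V**2 + 2*V + sqrt(2)*V**(3/2) (K(V) = (V**2 + sqrt(2*V)*V) + 2*V = (V**2 + (sqrt(2)*sqrt(V))*V) + 2*V = (V**2 + sqrt(2)*V**(3/2)) + 2*V = V**2 + 2*V + sqrt(2)*V**(3/2))
sqrt(K(-1083) + r(-2043)) = sqrt(((-1083)**2 + 2*(-1083) + sqrt(2)*(-1083)**(3/2)) - 2043) = sqrt((1172889 - 2166 + sqrt(2)*(-20577*I*sqrt(3))) - 2043) = sqrt((1172889 - 2166 - 20577*I*sqrt(6)) - 2043) = sqrt((1170723 - 20577*I*sqrt(6)) - 2043) = sqrt(1168680 - 20577*I*sqrt(6))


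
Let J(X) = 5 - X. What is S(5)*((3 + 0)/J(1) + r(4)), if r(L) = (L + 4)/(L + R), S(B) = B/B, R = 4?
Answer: 7/4 ≈ 1.7500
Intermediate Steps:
S(B) = 1
r(L) = 1 (r(L) = (L + 4)/(L + 4) = (4 + L)/(4 + L) = 1)
S(5)*((3 + 0)/J(1) + r(4)) = 1*((3 + 0)/(5 - 1*1) + 1) = 1*(3/(5 - 1) + 1) = 1*(3/4 + 1) = 1*(3*(¼) + 1) = 1*(¾ + 1) = 1*(7/4) = 7/4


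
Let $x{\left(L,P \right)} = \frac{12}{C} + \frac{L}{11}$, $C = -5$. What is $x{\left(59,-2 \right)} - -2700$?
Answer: $\frac{148663}{55} \approx 2703.0$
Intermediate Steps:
$x{\left(L,P \right)} = - \frac{12}{5} + \frac{L}{11}$ ($x{\left(L,P \right)} = \frac{12}{-5} + \frac{L}{11} = 12 \left(- \frac{1}{5}\right) + L \frac{1}{11} = - \frac{12}{5} + \frac{L}{11}$)
$x{\left(59,-2 \right)} - -2700 = \left(- \frac{12}{5} + \frac{1}{11} \cdot 59\right) - -2700 = \left(- \frac{12}{5} + \frac{59}{11}\right) + 2700 = \frac{163}{55} + 2700 = \frac{148663}{55}$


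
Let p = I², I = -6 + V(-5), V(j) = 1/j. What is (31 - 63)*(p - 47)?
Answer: 6848/25 ≈ 273.92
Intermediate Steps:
I = -31/5 (I = -6 + 1/(-5) = -6 - ⅕ = -31/5 ≈ -6.2000)
p = 961/25 (p = (-31/5)² = 961/25 ≈ 38.440)
(31 - 63)*(p - 47) = (31 - 63)*(961/25 - 47) = -32*(-214/25) = 6848/25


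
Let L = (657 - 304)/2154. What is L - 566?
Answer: -1218811/2154 ≈ -565.84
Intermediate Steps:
L = 353/2154 (L = 353*(1/2154) = 353/2154 ≈ 0.16388)
L - 566 = 353/2154 - 566 = -1218811/2154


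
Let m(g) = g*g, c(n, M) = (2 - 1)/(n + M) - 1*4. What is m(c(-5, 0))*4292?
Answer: 1892772/25 ≈ 75711.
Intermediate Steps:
c(n, M) = -4 + 1/(M + n) (c(n, M) = 1/(M + n) - 4 = -4 + 1/(M + n))
m(g) = g**2
m(c(-5, 0))*4292 = ((1 - 4*0 - 4*(-5))/(0 - 5))**2*4292 = ((1 + 0 + 20)/(-5))**2*4292 = (-1/5*21)**2*4292 = (-21/5)**2*4292 = (441/25)*4292 = 1892772/25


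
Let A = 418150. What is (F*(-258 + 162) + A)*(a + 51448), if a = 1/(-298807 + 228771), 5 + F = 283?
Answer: 705260312829837/35018 ≈ 2.0140e+10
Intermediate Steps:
F = 278 (F = -5 + 283 = 278)
a = -1/70036 (a = 1/(-70036) = -1/70036 ≈ -1.4278e-5)
(F*(-258 + 162) + A)*(a + 51448) = (278*(-258 + 162) + 418150)*(-1/70036 + 51448) = (278*(-96) + 418150)*(3603212127/70036) = (-26688 + 418150)*(3603212127/70036) = 391462*(3603212127/70036) = 705260312829837/35018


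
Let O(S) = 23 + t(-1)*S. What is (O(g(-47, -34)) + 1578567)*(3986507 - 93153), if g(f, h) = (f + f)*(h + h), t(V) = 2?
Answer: 6195782328396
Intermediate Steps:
g(f, h) = 4*f*h (g(f, h) = (2*f)*(2*h) = 4*f*h)
O(S) = 23 + 2*S
(O(g(-47, -34)) + 1578567)*(3986507 - 93153) = ((23 + 2*(4*(-47)*(-34))) + 1578567)*(3986507 - 93153) = ((23 + 2*6392) + 1578567)*3893354 = ((23 + 12784) + 1578567)*3893354 = (12807 + 1578567)*3893354 = 1591374*3893354 = 6195782328396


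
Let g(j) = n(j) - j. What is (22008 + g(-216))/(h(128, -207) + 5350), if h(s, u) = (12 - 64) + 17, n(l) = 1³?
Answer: 4445/1063 ≈ 4.1816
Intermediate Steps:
n(l) = 1
h(s, u) = -35 (h(s, u) = -52 + 17 = -35)
g(j) = 1 - j
(22008 + g(-216))/(h(128, -207) + 5350) = (22008 + (1 - 1*(-216)))/(-35 + 5350) = (22008 + (1 + 216))/5315 = (22008 + 217)*(1/5315) = 22225*(1/5315) = 4445/1063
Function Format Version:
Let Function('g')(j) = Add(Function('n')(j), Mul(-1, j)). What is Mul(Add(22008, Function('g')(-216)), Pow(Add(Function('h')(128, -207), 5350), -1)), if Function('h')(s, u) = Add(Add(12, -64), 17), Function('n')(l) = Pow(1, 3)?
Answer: Rational(4445, 1063) ≈ 4.1816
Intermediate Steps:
Function('n')(l) = 1
Function('h')(s, u) = -35 (Function('h')(s, u) = Add(-52, 17) = -35)
Function('g')(j) = Add(1, Mul(-1, j))
Mul(Add(22008, Function('g')(-216)), Pow(Add(Function('h')(128, -207), 5350), -1)) = Mul(Add(22008, Add(1, Mul(-1, -216))), Pow(Add(-35, 5350), -1)) = Mul(Add(22008, Add(1, 216)), Pow(5315, -1)) = Mul(Add(22008, 217), Rational(1, 5315)) = Mul(22225, Rational(1, 5315)) = Rational(4445, 1063)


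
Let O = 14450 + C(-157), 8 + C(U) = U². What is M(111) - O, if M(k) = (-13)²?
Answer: -38922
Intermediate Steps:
C(U) = -8 + U²
M(k) = 169
O = 39091 (O = 14450 + (-8 + (-157)²) = 14450 + (-8 + 24649) = 14450 + 24641 = 39091)
M(111) - O = 169 - 1*39091 = 169 - 39091 = -38922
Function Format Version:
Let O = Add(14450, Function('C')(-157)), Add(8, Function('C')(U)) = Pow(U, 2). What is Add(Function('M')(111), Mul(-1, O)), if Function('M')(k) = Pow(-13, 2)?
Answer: -38922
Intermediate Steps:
Function('C')(U) = Add(-8, Pow(U, 2))
Function('M')(k) = 169
O = 39091 (O = Add(14450, Add(-8, Pow(-157, 2))) = Add(14450, Add(-8, 24649)) = Add(14450, 24641) = 39091)
Add(Function('M')(111), Mul(-1, O)) = Add(169, Mul(-1, 39091)) = Add(169, -39091) = -38922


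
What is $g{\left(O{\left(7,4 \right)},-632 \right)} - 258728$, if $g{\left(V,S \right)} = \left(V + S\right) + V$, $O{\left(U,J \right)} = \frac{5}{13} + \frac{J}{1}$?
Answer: $- \frac{3371566}{13} \approx -2.5935 \cdot 10^{5}$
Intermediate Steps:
$O{\left(U,J \right)} = \frac{5}{13} + J$ ($O{\left(U,J \right)} = 5 \cdot \frac{1}{13} + J 1 = \frac{5}{13} + J$)
$g{\left(V,S \right)} = S + 2 V$ ($g{\left(V,S \right)} = \left(S + V\right) + V = S + 2 V$)
$g{\left(O{\left(7,4 \right)},-632 \right)} - 258728 = \left(-632 + 2 \left(\frac{5}{13} + 4\right)\right) - 258728 = \left(-632 + 2 \cdot \frac{57}{13}\right) - 258728 = \left(-632 + \frac{114}{13}\right) - 258728 = - \frac{8102}{13} - 258728 = - \frac{3371566}{13}$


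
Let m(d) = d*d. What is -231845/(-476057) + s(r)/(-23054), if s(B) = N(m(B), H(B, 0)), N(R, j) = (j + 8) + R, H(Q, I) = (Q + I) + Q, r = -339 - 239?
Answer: -76575779361/5487509039 ≈ -13.955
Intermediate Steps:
r = -578
H(Q, I) = I + 2*Q (H(Q, I) = (I + Q) + Q = I + 2*Q)
m(d) = d**2
N(R, j) = 8 + R + j (N(R, j) = (8 + j) + R = 8 + R + j)
s(B) = 8 + B**2 + 2*B (s(B) = 8 + B**2 + (0 + 2*B) = 8 + B**2 + 2*B)
-231845/(-476057) + s(r)/(-23054) = -231845/(-476057) + (8 + (-578)**2 + 2*(-578))/(-23054) = -231845*(-1/476057) + (8 + 334084 - 1156)*(-1/23054) = 231845/476057 + 332936*(-1/23054) = 231845/476057 - 166468/11527 = -76575779361/5487509039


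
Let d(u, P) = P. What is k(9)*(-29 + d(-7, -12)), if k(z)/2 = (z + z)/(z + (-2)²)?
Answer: -1476/13 ≈ -113.54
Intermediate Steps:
k(z) = 4*z/(4 + z) (k(z) = 2*((z + z)/(z + (-2)²)) = 2*((2*z)/(z + 4)) = 2*((2*z)/(4 + z)) = 2*(2*z/(4 + z)) = 4*z/(4 + z))
k(9)*(-29 + d(-7, -12)) = (4*9/(4 + 9))*(-29 - 12) = (4*9/13)*(-41) = (4*9*(1/13))*(-41) = (36/13)*(-41) = -1476/13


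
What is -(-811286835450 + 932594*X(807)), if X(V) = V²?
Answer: 203935925544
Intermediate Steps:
-(-811286835450 + 932594*X(807)) = -932594/(1/(807² - 869925)) = -932594/(1/(651249 - 869925)) = -932594/(1/(-218676)) = -932594/(-1/218676) = -932594*(-218676) = 203935925544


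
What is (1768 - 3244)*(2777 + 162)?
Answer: -4337964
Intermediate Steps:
(1768 - 3244)*(2777 + 162) = -1476*2939 = -4337964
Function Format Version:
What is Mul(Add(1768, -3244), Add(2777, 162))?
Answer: -4337964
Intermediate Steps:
Mul(Add(1768, -3244), Add(2777, 162)) = Mul(-1476, 2939) = -4337964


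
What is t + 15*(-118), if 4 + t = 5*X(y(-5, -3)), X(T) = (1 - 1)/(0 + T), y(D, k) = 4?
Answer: -1774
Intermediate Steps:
X(T) = 0 (X(T) = 0/T = 0)
t = -4 (t = -4 + 5*0 = -4 + 0 = -4)
t + 15*(-118) = -4 + 15*(-118) = -4 - 1770 = -1774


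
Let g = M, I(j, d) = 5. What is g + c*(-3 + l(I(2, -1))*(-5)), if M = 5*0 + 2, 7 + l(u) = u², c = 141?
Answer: -13111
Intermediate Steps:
l(u) = -7 + u²
M = 2 (M = 0 + 2 = 2)
g = 2
g + c*(-3 + l(I(2, -1))*(-5)) = 2 + 141*(-3 + (-7 + 5²)*(-5)) = 2 + 141*(-3 + (-7 + 25)*(-5)) = 2 + 141*(-3 + 18*(-5)) = 2 + 141*(-3 - 90) = 2 + 141*(-93) = 2 - 13113 = -13111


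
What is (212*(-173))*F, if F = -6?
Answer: 220056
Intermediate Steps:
(212*(-173))*F = (212*(-173))*(-6) = -36676*(-6) = 220056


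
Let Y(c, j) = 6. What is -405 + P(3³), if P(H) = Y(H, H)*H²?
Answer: 3969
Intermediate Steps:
P(H) = 6*H²
-405 + P(3³) = -405 + 6*(3³)² = -405 + 6*27² = -405 + 6*729 = -405 + 4374 = 3969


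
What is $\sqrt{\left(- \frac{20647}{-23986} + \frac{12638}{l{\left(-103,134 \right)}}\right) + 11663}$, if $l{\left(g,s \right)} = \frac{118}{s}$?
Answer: $\frac{\sqrt{52101671619688834}}{1415174} \approx 161.29$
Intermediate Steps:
$\sqrt{\left(- \frac{20647}{-23986} + \frac{12638}{l{\left(-103,134 \right)}}\right) + 11663} = \sqrt{\left(- \frac{20647}{-23986} + \frac{12638}{118 \cdot \frac{1}{134}}\right) + 11663} = \sqrt{\left(\left(-20647\right) \left(- \frac{1}{23986}\right) + \frac{12638}{118 \cdot \frac{1}{134}}\right) + 11663} = \sqrt{\left(\frac{20647}{23986} + \frac{12638}{\frac{59}{67}}\right) + 11663} = \sqrt{\left(\frac{20647}{23986} + 12638 \cdot \frac{67}{59}\right) + 11663} = \sqrt{\left(\frac{20647}{23986} + \frac{846746}{59}\right) + 11663} = \sqrt{\frac{20311267729}{1415174} + 11663} = \sqrt{\frac{36816442091}{1415174}} = \frac{\sqrt{52101671619688834}}{1415174}$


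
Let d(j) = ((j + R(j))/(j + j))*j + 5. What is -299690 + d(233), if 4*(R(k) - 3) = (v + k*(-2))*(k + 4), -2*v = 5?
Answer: -5015141/16 ≈ -3.1345e+5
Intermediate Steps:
v = -5/2 (v = -1/2*5 = -5/2 ≈ -2.5000)
R(k) = 3 + (4 + k)*(-5/2 - 2*k)/4 (R(k) = 3 + ((-5/2 + k*(-2))*(k + 4))/4 = 3 + ((-5/2 - 2*k)*(4 + k))/4 = 3 + ((4 + k)*(-5/2 - 2*k))/4 = 3 + (4 + k)*(-5/2 - 2*k)/4)
d(j) = 21/4 - 13*j/16 - j**2/4 (d(j) = ((j + (1/2 - 21*j/8 - j**2/2))/(j + j))*j + 5 = ((1/2 - 13*j/8 - j**2/2)/((2*j)))*j + 5 = ((1/2 - 13*j/8 - j**2/2)*(1/(2*j)))*j + 5 = ((1/2 - 13*j/8 - j**2/2)/(2*j))*j + 5 = (1/4 - 13*j/16 - j**2/4) + 5 = 21/4 - 13*j/16 - j**2/4)
-299690 + d(233) = -299690 + (21/4 - 13/16*233 - 1/4*233**2) = -299690 + (21/4 - 3029/16 - 1/4*54289) = -299690 + (21/4 - 3029/16 - 54289/4) = -299690 - 220101/16 = -5015141/16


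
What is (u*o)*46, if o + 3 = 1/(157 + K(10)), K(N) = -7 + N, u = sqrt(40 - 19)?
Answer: -11017*sqrt(21)/80 ≈ -631.08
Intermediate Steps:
u = sqrt(21) ≈ 4.5826
o = -479/160 (o = -3 + 1/(157 + (-7 + 10)) = -3 + 1/(157 + 3) = -3 + 1/160 = -479/160 ≈ -2.9938)
(u*o)*46 = (sqrt(21)*(-479/160))*46 = -479*sqrt(21)/160*46 = -11017*sqrt(21)/80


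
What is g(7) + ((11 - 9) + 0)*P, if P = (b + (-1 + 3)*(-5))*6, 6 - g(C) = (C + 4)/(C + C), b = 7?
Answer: -431/14 ≈ -30.786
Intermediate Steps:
g(C) = 6 - (4 + C)/(2*C) (g(C) = 6 - (C + 4)/(C + C) = 6 - (4 + C)/(2*C))
P = -18 (P = (7 + (-1 + 3)*(-5))*6 = (7 + 2*(-5))*6 = (7 - 10)*6 = -3*6 = -18)
g(7) + ((11 - 9) + 0)*P = (11/2 - 2/7) + ((11 - 9) + 0)*(-18) = (11/2 - 2*⅐) + (2 + 0)*(-18) = (11/2 - 2/7) + 2*(-18) = 73/14 - 36 = -431/14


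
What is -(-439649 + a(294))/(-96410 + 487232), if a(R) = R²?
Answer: 353213/390822 ≈ 0.90377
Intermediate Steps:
-(-439649 + a(294))/(-96410 + 487232) = -(-439649 + 294²)/(-96410 + 487232) = -(-439649 + 86436)/390822 = -(-353213)/390822 = -1*(-353213/390822) = 353213/390822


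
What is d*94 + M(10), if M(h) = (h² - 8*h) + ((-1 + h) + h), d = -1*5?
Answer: -431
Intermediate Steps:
d = -5
M(h) = -1 + h² - 6*h (M(h) = (h² - 8*h) + (-1 + 2*h) = -1 + h² - 6*h)
d*94 + M(10) = -5*94 + (-1 + 10² - 6*10) = -470 + (-1 + 100 - 60) = -470 + 39 = -431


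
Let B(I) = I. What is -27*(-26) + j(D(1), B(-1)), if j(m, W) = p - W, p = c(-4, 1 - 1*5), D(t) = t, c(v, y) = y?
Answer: 699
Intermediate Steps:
p = -4 (p = 1 - 1*5 = 1 - 5 = -4)
j(m, W) = -4 - W
-27*(-26) + j(D(1), B(-1)) = -27*(-26) + (-4 - 1*(-1)) = 702 + (-4 + 1) = 702 - 3 = 699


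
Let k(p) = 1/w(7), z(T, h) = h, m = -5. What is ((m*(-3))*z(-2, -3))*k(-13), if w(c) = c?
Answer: -45/7 ≈ -6.4286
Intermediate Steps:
k(p) = ⅐ (k(p) = 1/7 = ⅐)
((m*(-3))*z(-2, -3))*k(-13) = (-5*(-3)*(-3))*(⅐) = (15*(-3))*(⅐) = -45*⅐ = -45/7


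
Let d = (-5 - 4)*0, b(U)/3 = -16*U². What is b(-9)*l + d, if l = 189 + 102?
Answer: -1131408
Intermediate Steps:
b(U) = -48*U² (b(U) = 3*(-16*U²) = -48*U²)
d = 0 (d = -9*0 = 0)
l = 291
b(-9)*l + d = -48*(-9)²*291 + 0 = -48*81*291 + 0 = -3888*291 + 0 = -1131408 + 0 = -1131408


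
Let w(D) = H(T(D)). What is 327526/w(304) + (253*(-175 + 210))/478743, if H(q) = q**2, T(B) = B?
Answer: 4147871671/1164302976 ≈ 3.5625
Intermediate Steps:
w(D) = D**2
327526/w(304) + (253*(-175 + 210))/478743 = 327526/(304**2) + (253*(-175 + 210))/478743 = 327526/92416 + (253*35)*(1/478743) = 327526*(1/92416) + 8855*(1/478743) = 163763/46208 + 8855/478743 = 4147871671/1164302976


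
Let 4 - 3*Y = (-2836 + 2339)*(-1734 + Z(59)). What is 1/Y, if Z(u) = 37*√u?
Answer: -2585382/722737734497 - 55167*√59/722737734497 ≈ -4.1635e-6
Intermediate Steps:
Y = -861794/3 + 18389*√59/3 (Y = 4/3 - (-2836 + 2339)*(-1734 + 37*√59)/3 = 4/3 - (-497)*(-1734 + 37*√59)/3 = 4/3 - (861798 - 18389*√59)/3 = 4/3 + (-287266 + 18389*√59/3) = -861794/3 + 18389*√59/3 ≈ -2.4018e+5)
1/Y = 1/(-861794/3 + 18389*√59/3)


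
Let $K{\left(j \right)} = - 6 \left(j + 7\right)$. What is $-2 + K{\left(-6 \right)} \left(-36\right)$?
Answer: $214$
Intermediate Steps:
$K{\left(j \right)} = -42 - 6 j$ ($K{\left(j \right)} = - 6 \left(7 + j\right) = -42 - 6 j$)
$-2 + K{\left(-6 \right)} \left(-36\right) = -2 + \left(-42 - -36\right) \left(-36\right) = -2 + \left(-42 + 36\right) \left(-36\right) = -2 - -216 = -2 + 216 = 214$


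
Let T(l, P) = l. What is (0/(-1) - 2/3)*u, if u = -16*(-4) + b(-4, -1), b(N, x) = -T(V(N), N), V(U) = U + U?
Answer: -48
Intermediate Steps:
V(U) = 2*U
b(N, x) = -2*N
u = 72 (u = -16*(-4) - 2*(-4) = 64 + 8 = 72)
(0/(-1) - 2/3)*u = (0/(-1) - 2/3)*72 = (0*(-1) - 2*1/3)*72 = (0 - 2/3)*72 = -2/3*72 = -48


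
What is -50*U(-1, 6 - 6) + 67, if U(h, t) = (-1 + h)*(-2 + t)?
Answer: -133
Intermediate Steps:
-50*U(-1, 6 - 6) + 67 = -50*(2 - (6 - 6) - 2*(-1) - (6 - 6)) + 67 = -50*(2 - 1*0 + 2 - 1*0) + 67 = -50*(2 + 0 + 2 + 0) + 67 = -50*4 + 67 = -200 + 67 = -133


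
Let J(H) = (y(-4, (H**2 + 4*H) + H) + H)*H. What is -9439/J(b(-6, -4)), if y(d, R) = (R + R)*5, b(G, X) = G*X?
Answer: -9439/167616 ≈ -0.056313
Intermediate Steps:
y(d, R) = 10*R (y(d, R) = (2*R)*5 = 10*R)
J(H) = H*(10*H**2 + 51*H) (J(H) = (10*((H**2 + 4*H) + H) + H)*H = (10*(H**2 + 5*H) + H)*H = ((10*H**2 + 50*H) + H)*H = (10*H**2 + 51*H)*H = H*(10*H**2 + 51*H))
-9439/J(b(-6, -4)) = -9439*1/(576*(51 + 10*(-6*(-4)))) = -9439*1/(576*(51 + 10*24)) = -9439*1/(576*(51 + 240)) = -9439/(576*291) = -9439/167616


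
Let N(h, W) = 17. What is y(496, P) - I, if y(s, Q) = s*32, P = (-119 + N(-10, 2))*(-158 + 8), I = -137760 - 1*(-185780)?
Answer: -32148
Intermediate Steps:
I = 48020 (I = -137760 + 185780 = 48020)
P = 15300 (P = (-119 + 17)*(-158 + 8) = -102*(-150) = 15300)
y(s, Q) = 32*s
y(496, P) - I = 32*496 - 1*48020 = 15872 - 48020 = -32148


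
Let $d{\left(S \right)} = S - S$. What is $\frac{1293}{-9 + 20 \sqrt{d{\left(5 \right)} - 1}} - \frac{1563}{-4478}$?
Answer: $- \frac{51358683}{2153918} - \frac{25860 i}{481} \approx -23.844 - 53.763 i$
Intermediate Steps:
$d{\left(S \right)} = 0$
$\frac{1293}{-9 + 20 \sqrt{d{\left(5 \right)} - 1}} - \frac{1563}{-4478} = \frac{1293}{-9 + 20 \sqrt{0 - 1}} - \frac{1563}{-4478} = \frac{1293}{-9 + 20 \sqrt{-1}} - - \frac{1563}{4478} = \frac{1293}{-9 + 20 i} + \frac{1563}{4478} = 1293 \frac{-9 - 20 i}{481} + \frac{1563}{4478} = \frac{1293 \left(-9 - 20 i\right)}{481} + \frac{1563}{4478} = \frac{1563}{4478} + \frac{1293 \left(-9 - 20 i\right)}{481}$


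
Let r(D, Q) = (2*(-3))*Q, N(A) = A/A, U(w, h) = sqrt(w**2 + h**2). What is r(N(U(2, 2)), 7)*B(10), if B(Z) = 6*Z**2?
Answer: -25200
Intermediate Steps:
U(w, h) = sqrt(h**2 + w**2)
N(A) = 1
r(D, Q) = -6*Q
r(N(U(2, 2)), 7)*B(10) = (-6*7)*(6*10**2) = -252*100 = -42*600 = -25200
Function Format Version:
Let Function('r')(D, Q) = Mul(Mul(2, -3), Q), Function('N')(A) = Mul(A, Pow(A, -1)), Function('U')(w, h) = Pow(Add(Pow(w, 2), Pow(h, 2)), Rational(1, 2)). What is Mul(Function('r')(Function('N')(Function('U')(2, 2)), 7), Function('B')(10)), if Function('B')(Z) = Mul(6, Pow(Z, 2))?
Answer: -25200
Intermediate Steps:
Function('U')(w, h) = Pow(Add(Pow(h, 2), Pow(w, 2)), Rational(1, 2))
Function('N')(A) = 1
Function('r')(D, Q) = Mul(-6, Q)
Mul(Function('r')(Function('N')(Function('U')(2, 2)), 7), Function('B')(10)) = Mul(Mul(-6, 7), Mul(6, Pow(10, 2))) = Mul(-42, Mul(6, 100)) = Mul(-42, 600) = -25200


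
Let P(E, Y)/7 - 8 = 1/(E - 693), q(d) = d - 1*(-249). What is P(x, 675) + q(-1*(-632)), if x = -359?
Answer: 985717/1052 ≈ 936.99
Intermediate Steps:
q(d) = 249 + d (q(d) = d + 249 = 249 + d)
P(E, Y) = 56 + 7/(-693 + E) (P(E, Y) = 56 + 7/(E - 693) = 56 + 7/(-693 + E))
P(x, 675) + q(-1*(-632)) = 7*(-5543 + 8*(-359))/(-693 - 359) + (249 - 1*(-632)) = 7*(-5543 - 2872)/(-1052) + (249 + 632) = 7*(-1/1052)*(-8415) + 881 = 58905/1052 + 881 = 985717/1052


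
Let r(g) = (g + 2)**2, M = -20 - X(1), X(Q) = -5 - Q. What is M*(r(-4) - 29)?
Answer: 350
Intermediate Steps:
M = -14 (M = -20 - (-5 - 1*1) = -20 - (-5 - 1) = -20 - 1*(-6) = -20 + 6 = -14)
r(g) = (2 + g)**2
M*(r(-4) - 29) = -14*((2 - 4)**2 - 29) = -14*((-2)**2 - 29) = -14*(4 - 29) = -14*(-25) = 350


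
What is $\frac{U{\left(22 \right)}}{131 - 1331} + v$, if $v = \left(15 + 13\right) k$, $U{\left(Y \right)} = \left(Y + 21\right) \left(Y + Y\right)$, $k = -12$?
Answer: $- \frac{101273}{300} \approx -337.58$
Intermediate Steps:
$U{\left(Y \right)} = 2 Y \left(21 + Y\right)$ ($U{\left(Y \right)} = \left(21 + Y\right) 2 Y = 2 Y \left(21 + Y\right)$)
$v = -336$ ($v = \left(15 + 13\right) \left(-12\right) = 28 \left(-12\right) = -336$)
$\frac{U{\left(22 \right)}}{131 - 1331} + v = \frac{2 \cdot 22 \left(21 + 22\right)}{131 - 1331} - 336 = \frac{2 \cdot 22 \cdot 43}{-1200} - 336 = \left(- \frac{1}{1200}\right) 1892 - 336 = - \frac{473}{300} - 336 = - \frac{101273}{300}$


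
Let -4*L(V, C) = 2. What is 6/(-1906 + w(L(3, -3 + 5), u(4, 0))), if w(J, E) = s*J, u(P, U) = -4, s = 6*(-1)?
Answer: -6/1903 ≈ -0.0031529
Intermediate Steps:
s = -6
L(V, C) = -½ (L(V, C) = -¼*2 = -½)
w(J, E) = -6*J
6/(-1906 + w(L(3, -3 + 5), u(4, 0))) = 6/(-1906 - 6*(-½)) = 6/(-1906 + 3) = 6/(-1903) = -1/1903*6 = -6/1903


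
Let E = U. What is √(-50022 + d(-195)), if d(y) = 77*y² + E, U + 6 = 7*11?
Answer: √2877974 ≈ 1696.5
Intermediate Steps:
U = 71 (U = -6 + 7*11 = -6 + 77 = 71)
E = 71
d(y) = 71 + 77*y² (d(y) = 77*y² + 71 = 71 + 77*y²)
√(-50022 + d(-195)) = √(-50022 + (71 + 77*(-195)²)) = √(-50022 + (71 + 77*38025)) = √(-50022 + (71 + 2927925)) = √(-50022 + 2927996) = √2877974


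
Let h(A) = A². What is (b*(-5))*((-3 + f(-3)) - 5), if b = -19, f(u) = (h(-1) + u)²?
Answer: -380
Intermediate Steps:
f(u) = (1 + u)² (f(u) = ((-1)² + u)² = (1 + u)²)
(b*(-5))*((-3 + f(-3)) - 5) = (-19*(-5))*((-3 + (1 - 3)²) - 5) = 95*((-3 + (-2)²) - 5) = 95*((-3 + 4) - 5) = 95*(1 - 5) = 95*(-4) = -380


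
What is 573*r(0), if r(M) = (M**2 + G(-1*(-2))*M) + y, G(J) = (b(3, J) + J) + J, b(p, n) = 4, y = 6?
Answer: 3438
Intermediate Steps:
G(J) = 4 + 2*J (G(J) = (4 + J) + J = 4 + 2*J)
r(M) = 6 + M**2 + 8*M (r(M) = (M**2 + (4 + 2*(-1*(-2)))*M) + 6 = (M**2 + (4 + 2*2)*M) + 6 = (M**2 + (4 + 4)*M) + 6 = (M**2 + 8*M) + 6 = 6 + M**2 + 8*M)
573*r(0) = 573*(6 + 0**2 + 8*0) = 573*(6 + 0 + 0) = 573*6 = 3438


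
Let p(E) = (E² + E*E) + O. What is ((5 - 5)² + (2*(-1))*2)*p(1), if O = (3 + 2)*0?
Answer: -8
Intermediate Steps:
O = 0 (O = 5*0 = 0)
p(E) = 2*E² (p(E) = (E² + E*E) + 0 = (E² + E²) + 0 = 2*E² + 0 = 2*E²)
((5 - 5)² + (2*(-1))*2)*p(1) = ((5 - 5)² + (2*(-1))*2)*(2*1²) = (0² - 2*2)*(2*1) = (0 - 4)*2 = -4*2 = -8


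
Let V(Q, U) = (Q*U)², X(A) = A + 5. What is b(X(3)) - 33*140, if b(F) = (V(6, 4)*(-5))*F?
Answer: -27660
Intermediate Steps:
X(A) = 5 + A
V(Q, U) = Q²*U²
b(F) = -2880*F (b(F) = ((6²*4²)*(-5))*F = ((36*16)*(-5))*F = (576*(-5))*F = -2880*F)
b(X(3)) - 33*140 = -2880*(5 + 3) - 33*140 = -2880*8 - 4620 = -23040 - 4620 = -27660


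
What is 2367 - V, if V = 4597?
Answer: -2230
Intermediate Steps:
2367 - V = 2367 - 1*4597 = 2367 - 4597 = -2230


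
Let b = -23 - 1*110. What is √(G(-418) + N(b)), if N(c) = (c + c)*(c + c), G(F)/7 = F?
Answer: √67830 ≈ 260.44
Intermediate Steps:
b = -133 (b = -23 - 110 = -133)
G(F) = 7*F
N(c) = 4*c² (N(c) = (2*c)*(2*c) = 4*c²)
√(G(-418) + N(b)) = √(7*(-418) + 4*(-133)²) = √(-2926 + 4*17689) = √(-2926 + 70756) = √67830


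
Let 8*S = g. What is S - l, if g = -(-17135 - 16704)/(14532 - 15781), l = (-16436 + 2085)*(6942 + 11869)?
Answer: 2697406922873/9992 ≈ 2.6996e+8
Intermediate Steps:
l = -269956661 (l = -14351*18811 = -269956661)
g = -33839/1249 (g = -(-33839)/(-1249) = -(-33839)*(-1)/1249 = -1*33839/1249 = -33839/1249 ≈ -27.093)
S = -33839/9992 (S = (⅛)*(-33839/1249) = -33839/9992 ≈ -3.3866)
S - l = -33839/9992 - 1*(-269956661) = -33839/9992 + 269956661 = 2697406922873/9992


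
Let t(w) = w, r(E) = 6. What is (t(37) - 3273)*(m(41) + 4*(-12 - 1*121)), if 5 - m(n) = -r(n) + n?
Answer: 1818632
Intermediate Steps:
m(n) = 11 - n (m(n) = 5 - (-1*6 + n) = 5 - (-6 + n) = 5 + (6 - n) = 11 - n)
(t(37) - 3273)*(m(41) + 4*(-12 - 1*121)) = (37 - 3273)*((11 - 1*41) + 4*(-12 - 1*121)) = -3236*((11 - 41) + 4*(-12 - 121)) = -3236*(-30 + 4*(-133)) = -3236*(-30 - 532) = -3236*(-562) = 1818632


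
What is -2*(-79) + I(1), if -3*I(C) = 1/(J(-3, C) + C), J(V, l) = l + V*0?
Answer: 947/6 ≈ 157.83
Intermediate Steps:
J(V, l) = l (J(V, l) = l + 0 = l)
I(C) = -1/(6*C) (I(C) = -1/(3*(C + C)) = -1/(2*C)/3 = -1/(6*C))
-2*(-79) + I(1) = -2*(-79) - ⅙/1 = 158 - ⅙*1 = 158 - ⅙ = 947/6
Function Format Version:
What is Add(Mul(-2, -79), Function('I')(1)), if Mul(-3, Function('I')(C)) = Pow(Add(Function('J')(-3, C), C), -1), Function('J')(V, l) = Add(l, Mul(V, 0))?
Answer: Rational(947, 6) ≈ 157.83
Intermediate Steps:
Function('J')(V, l) = l (Function('J')(V, l) = Add(l, 0) = l)
Function('I')(C) = Mul(Rational(-1, 6), Pow(C, -1)) (Function('I')(C) = Mul(Rational(-1, 3), Pow(Add(C, C), -1)) = Mul(Rational(-1, 3), Pow(Mul(2, C), -1)) = Mul(Rational(-1, 3), Mul(Rational(1, 2), Pow(C, -1))) = Mul(Rational(-1, 6), Pow(C, -1)))
Add(Mul(-2, -79), Function('I')(1)) = Add(Mul(-2, -79), Mul(Rational(-1, 6), Pow(1, -1))) = Add(158, Mul(Rational(-1, 6), 1)) = Add(158, Rational(-1, 6)) = Rational(947, 6)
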